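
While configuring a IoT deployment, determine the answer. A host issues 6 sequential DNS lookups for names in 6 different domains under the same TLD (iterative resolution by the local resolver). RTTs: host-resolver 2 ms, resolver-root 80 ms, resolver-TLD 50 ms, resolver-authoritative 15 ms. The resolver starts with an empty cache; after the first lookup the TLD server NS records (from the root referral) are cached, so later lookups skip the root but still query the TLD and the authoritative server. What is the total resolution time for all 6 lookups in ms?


Lookup 1 (cold cache): local + root + TLD + auth = 2 + 80 + 50 + 15 = 147 ms
Lookups 2..6 (TLD NS cached -> skip root; new domain -> still ask TLD and auth): local + TLD + auth = 2 + 50 + 15 = 67 ms each
Remaining 5 lookups: 5 * 67 = 335 ms
Total = 147 + 335 = 482 ms

482


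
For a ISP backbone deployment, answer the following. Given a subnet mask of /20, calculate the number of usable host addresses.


Given: subnet mask /20
Host bits = 32 - 20 = 12
Total addresses = 2^12 = 4096
Usable hosts = 4096 - 2 (network + broadcast) = 4094

4094


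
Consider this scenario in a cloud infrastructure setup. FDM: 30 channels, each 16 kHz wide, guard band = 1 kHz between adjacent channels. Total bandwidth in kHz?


Given: 30 channels, 16 kHz each, guard = 1 kHz
Channel bandwidth = 30 * 16 = 480 kHz
Guard bands = 29 gaps * 1 kHz = 29 kHz
Total = 480 + 29 = 509 kHz

509


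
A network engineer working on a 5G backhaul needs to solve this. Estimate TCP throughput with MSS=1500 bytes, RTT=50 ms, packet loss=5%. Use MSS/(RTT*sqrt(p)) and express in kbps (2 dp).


Given: MSS = 1500 bytes, RTT = 50 ms, loss = 5%
RTT in seconds = 50 / 1000 = 0.05
Loss rate = 5% = 0.05
sqrt(loss) = sqrt(0.05) = 0.223606797750
Throughput (bytes/s) = 1500 / (0.05 * 0.223606797750) = 134164.0786
Throughput (kbps) = 134164.0786 * 8 / 1000 = 1073.312629 -> 1073.31 kbps (2 dp)

1073.31


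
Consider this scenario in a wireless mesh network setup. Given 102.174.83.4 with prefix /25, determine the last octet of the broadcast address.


Given: IP = 102.174.83.4, prefix = /25
Host bits = 32 - 25 = 7
Network last octet = 4 AND mask = 0
Host part size = 2^7 - 1 = 127
Broadcast last octet = 0 OR 127 = 127

127


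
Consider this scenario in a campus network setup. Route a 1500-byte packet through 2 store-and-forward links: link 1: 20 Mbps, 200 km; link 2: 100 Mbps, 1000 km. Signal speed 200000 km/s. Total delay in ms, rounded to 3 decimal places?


Packet = 1500 bytes = 12000 bits. Store-and-forward: sum (t_trans + t_prop) per link.
Link 1: t_trans = 12000/(20*10^6) s = 0.6000 ms; t_prop = 200/200000 s = 1.0000 ms; subtotal = 1.6000 ms
Link 2: t_trans = 12000/(100*10^6) s = 0.1200 ms; t_prop = 1000/200000 s = 5.0000 ms; subtotal = 5.1200 ms
End-to-end = 1.6000 + 5.1200 = 6.7200 ms -> 6.720 ms (3 dp)

6.720


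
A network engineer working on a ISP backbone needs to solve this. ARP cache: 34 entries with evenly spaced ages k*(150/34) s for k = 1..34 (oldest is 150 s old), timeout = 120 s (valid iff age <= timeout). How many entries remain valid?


Ages are k * 150/34 s for k = 1..34 (spacing = 4.4118 s).
Entry k is valid iff k * 150/34 <= 120 iff k <= 34 * 120 / 150 = 27.2000
n_valid = floor(27.2000) = 27
(n_stale = 34 - 27 = 7)

27


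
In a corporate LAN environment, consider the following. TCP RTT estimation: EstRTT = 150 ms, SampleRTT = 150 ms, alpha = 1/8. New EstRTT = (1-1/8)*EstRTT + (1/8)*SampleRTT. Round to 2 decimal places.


Given: EstRTT = 150 ms, SampleRTT = 150 ms, alpha = 1/8
New EstRTT = (1 - alpha) * EstRTT + alpha * SampleRTT
(7/8) * 150 = 131.25
(1/8) * 150 = 18.75
New EstRTT = 131.25 + 18.75 = 150 ms -> 150.00 ms (2 dp)

150.00


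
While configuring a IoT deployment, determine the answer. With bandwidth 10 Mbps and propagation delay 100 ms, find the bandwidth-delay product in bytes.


Given: bandwidth = 10 Mbps, delay = 100 ms
BDP in bits = 10 * 10^6 * 100 / 1000
BDP in bits = 1000000
BDP in bytes = 1000000 / 8 = 125000

125000


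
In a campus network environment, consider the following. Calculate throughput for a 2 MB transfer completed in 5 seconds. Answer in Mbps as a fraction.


Given: file = 2 MB, time = 5 s
File in Mb = 2 * 8 = 16 Mb
Throughput = 16 / 5 Mbps
Throughput = 16/5 Mbps

16/5


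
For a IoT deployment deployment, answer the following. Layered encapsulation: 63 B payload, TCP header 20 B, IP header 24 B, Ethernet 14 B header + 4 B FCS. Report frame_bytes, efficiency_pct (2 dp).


TCP segment = 63 + 20 = 83 B
IP packet = 83 + 24 = 107 B
Ethernet frame = 107 + 14 + 4 = 125 B
Efficiency = app / frame = 63 / 125 = 0.504000 = 50.4000% -> 50.40% (2 dp)

125, 50.40


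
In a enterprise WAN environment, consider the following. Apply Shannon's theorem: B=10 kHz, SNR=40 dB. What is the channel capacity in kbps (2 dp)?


Given: B = 10 kHz, SNR = 40 dB
SNR linear = 10^(40/10) = 10000
1 + SNR = 10001
log2(10001) = 13.2878566418
C = 10 * 1000 * 13.2878566418 = 132878.5664 bps
C = 132.878566 kbps -> 132.88 kbps (2 dp)

132.88


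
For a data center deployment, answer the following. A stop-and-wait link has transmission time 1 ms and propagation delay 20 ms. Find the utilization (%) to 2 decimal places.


Given: Ttrans = 1 ms, Tprop = 20 ms
RTT = 2 * Tprop = 2 * 20 = 40 ms
U = Ttrans / (Ttrans + RTT)
U = 1 / (1 + 40)
U = 1 / 41 = 0.02439
U% = 2.44%

2.44


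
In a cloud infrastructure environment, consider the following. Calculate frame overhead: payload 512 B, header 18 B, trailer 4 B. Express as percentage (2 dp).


Given: payload = 512 B, header = 18 B, trailer = 4 B
Overhead bytes = header + trailer = 18 + 4 = 22
Total frame = payload + overhead = 512 + 22 = 534
Overhead % = 22 / 534 * 100 = 4.1199% -> 4.12% (2 dp)

4.12


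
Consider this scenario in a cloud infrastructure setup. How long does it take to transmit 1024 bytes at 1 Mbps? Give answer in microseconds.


Given: packet = 1024 bytes, bandwidth = 1 Mbps
Packet in bits = 1024 * 8 = 8192 bits
Bandwidth = 1 * 10^6 = 1000000 bps
Time = 8192 / 1000000 seconds
Time in us = 8192 * 10^6 / 1000000 = 8192

8192


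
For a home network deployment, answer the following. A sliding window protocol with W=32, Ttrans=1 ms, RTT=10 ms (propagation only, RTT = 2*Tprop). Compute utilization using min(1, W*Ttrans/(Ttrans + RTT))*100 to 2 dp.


Given: W = 32, Ttrans = 1 ms, RTT = 10 ms (= 2 * Tprop, Tprop = 5 ms)
Cycle time = Ttrans + RTT = 1 + 10 = 11 ms (first packet sent until its ACK returns)
W * Ttrans = 32 * 1 = 32 ms of sending per cycle
W * Ttrans / (Ttrans + RTT) = 32 / 11 = 2.909091
U = min(1, 2.909091) = 1.000000
U% = 100.00%

100.00


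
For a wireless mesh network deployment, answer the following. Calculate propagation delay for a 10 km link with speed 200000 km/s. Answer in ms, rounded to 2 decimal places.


Given: distance = 10 km, speed = 200000 km/s
Delay = distance / speed = 10 / 200000 seconds
Delay in ms = 10 * 1000 / 200000
Delay = 0.0500 ms
Rounded to 2 dp = 0.05 ms

0.05


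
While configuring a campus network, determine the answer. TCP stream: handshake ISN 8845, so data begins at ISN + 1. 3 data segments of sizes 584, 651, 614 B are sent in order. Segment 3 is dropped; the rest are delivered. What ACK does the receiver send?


SYN uses sequence number 8845; first data byte = ISN + 1 = 8846.
Segment 1: SEQ = 8846, len = 584 B, covers [8846, 9429]
Segment 2: SEQ = 9430, len = 651 B, covers [9430, 10080]
Segment 3: SEQ = 10081, len = 614 B, covers [10081, 10694] [LOST]
In-order data received: bytes [8846, 10080] (segments 1..2).
Segment 3 missing -> gap begins at byte 10081.
Cumulative ACK = next expected in-order byte = 8846 + 584 + 651 = 10081

10081


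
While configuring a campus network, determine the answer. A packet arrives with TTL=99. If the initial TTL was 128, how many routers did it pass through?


Given: initial TTL = 128, received TTL = 99
Hops = initial TTL - received TTL
Hops = 128 - 99 = 29

29


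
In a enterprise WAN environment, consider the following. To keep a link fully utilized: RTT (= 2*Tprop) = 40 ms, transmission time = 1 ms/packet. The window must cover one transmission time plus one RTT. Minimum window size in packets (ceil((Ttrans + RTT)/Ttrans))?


Given: Ttrans = 1 ms, RTT = 40 ms (= 2 * Tprop, Tprop = 20 ms)
Time until first ACK returns = Ttrans + RTT = 1 + 40 = 41 ms
Need W * Ttrans >= Ttrans + RTT  ->  W >= (Ttrans + RTT) / Ttrans
(Ttrans + RTT) / Ttrans = 41 / 1 = 41
W_min = ceil(41) = 41

41


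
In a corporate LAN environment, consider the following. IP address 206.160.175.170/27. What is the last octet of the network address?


Given: IP = 206.160.175.170, prefix = /27
Subnet mask = 255.255.255.224
Last octet of IP: 170
Last octet of mask: 224
Network last octet = 170 AND 224 = 160

160


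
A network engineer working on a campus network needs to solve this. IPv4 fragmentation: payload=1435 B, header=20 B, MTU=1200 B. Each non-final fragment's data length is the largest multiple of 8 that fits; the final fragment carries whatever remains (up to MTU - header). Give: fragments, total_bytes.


Max data per non-final fragment = floor((MTU - header)/8)*8 = floor((1200 - 20)/8)*8 = floor(1180/8)*8 = 1176 B
Final fragment needs no 8-byte alignment: it can carry up to MTU - header = 1180 B
Non-final fragments needed = ceil((payload - 1180) / 1176) = ceil(255/1176) = ceil(0.2168) = 1
Number of fragments = 1 + 1 = 2
Fragment sizes (data): 1 * 1176 B + 259 B (last, 259 <= 1180 OK)
Total bytes sent = payload + n_frags * header = 1435 + 2*20 = 1435 + 40 = 1475 B

2, 1475


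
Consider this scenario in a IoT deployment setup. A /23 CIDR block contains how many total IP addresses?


Given: CIDR prefix /23
Host bits = 32 - 23 = 9
Total addresses = 2^9 = 512

512


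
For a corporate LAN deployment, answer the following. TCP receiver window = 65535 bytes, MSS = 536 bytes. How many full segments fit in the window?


Given: RWND = 65535 bytes, MSS = 536 bytes
Full segments = floor(RWND / MSS)
Full segments = floor(65535 / 536)
Full segments = floor(122.2668) = 122

122


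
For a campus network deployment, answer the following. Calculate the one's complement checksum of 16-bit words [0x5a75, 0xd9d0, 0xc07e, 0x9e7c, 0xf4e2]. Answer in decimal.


Given words: [0x5a75, 0xd9d0, 0xc07e, 0x9e7c, 0xf4e2]
Step 1: Sum all words
Raw sum = 23157 + 55760 + 49278 + 40572 + 62690 = 231457
Step 2: Fold carry: (34849 + 3) = 34852
One's complement = ~34852 & 0xFFFF = 30683

30683


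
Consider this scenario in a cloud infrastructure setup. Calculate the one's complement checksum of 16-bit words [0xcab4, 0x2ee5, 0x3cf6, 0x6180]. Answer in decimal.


Given words: [0xcab4, 0x2ee5, 0x3cf6, 0x6180]
Step 1: Sum all words
Raw sum = 51892 + 12005 + 15606 + 24960 = 104463
Step 2: Fold carry: (38927 + 1) = 38928
One's complement = ~38928 & 0xFFFF = 26607

26607


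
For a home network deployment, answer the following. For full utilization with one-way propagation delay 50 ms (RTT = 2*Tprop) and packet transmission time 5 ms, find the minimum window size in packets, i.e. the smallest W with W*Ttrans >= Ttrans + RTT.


Given: Ttrans = 5 ms, RTT = 100 ms (= 2 * Tprop, Tprop = 50 ms)
Time until first ACK returns = Ttrans + RTT = 5 + 100 = 105 ms
Need W * Ttrans >= Ttrans + RTT  ->  W >= (Ttrans + RTT) / Ttrans
(Ttrans + RTT) / Ttrans = 105 / 5 = 21
W_min = ceil(21) = 21

21


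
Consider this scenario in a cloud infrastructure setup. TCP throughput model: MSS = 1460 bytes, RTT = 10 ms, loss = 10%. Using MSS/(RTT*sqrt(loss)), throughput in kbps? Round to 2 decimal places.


Given: MSS = 1460 bytes, RTT = 10 ms, loss = 10%
RTT in seconds = 10 / 1000 = 0.01
Loss rate = 10% = 0.1
sqrt(loss) = sqrt(0.1) = 0.316227766017
Throughput (bytes/s) = 1460 / (0.01 * 0.316227766017) = 461692.5384
Throughput (kbps) = 461692.5384 * 8 / 1000 = 3693.540307 -> 3693.54 kbps (2 dp)

3693.54


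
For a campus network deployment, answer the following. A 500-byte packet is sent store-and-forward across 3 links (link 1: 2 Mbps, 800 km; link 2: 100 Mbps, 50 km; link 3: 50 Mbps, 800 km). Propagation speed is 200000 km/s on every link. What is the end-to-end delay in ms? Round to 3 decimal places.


Packet = 500 bytes = 4000 bits. Store-and-forward: sum (t_trans + t_prop) per link.
Link 1: t_trans = 4000/(2*10^6) s = 2.0000 ms; t_prop = 800/200000 s = 4.0000 ms; subtotal = 6.0000 ms
Link 2: t_trans = 4000/(100*10^6) s = 0.0400 ms; t_prop = 50/200000 s = 0.2500 ms; subtotal = 0.2900 ms
Link 3: t_trans = 4000/(50*10^6) s = 0.0800 ms; t_prop = 800/200000 s = 4.0000 ms; subtotal = 4.0800 ms
End-to-end = 6.0000 + 0.2900 + 4.0800 = 10.3700 ms -> 10.370 ms (3 dp)

10.370


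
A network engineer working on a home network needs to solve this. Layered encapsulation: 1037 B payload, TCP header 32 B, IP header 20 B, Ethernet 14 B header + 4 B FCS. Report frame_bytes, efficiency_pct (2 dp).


TCP segment = 1037 + 32 = 1069 B
IP packet = 1069 + 20 = 1089 B
Ethernet frame = 1089 + 14 + 4 = 1107 B
Efficiency = app / frame = 1037 / 1107 = 0.936766 = 93.6766% -> 93.68% (2 dp)

1107, 93.68


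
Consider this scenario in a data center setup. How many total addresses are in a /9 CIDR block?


Given: CIDR prefix /9
Host bits = 32 - 9 = 23
Total addresses = 2^23 = 8388608

8388608


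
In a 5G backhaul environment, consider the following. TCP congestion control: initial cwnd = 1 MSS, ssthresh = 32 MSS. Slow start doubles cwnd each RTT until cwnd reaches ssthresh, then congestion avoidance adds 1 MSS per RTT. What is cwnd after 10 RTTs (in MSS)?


RTT 0: cwnd = 1 MSS (initial)
RTT 1: cwnd = 2 MSS (slow start, doubled)
RTT 2: cwnd = 4 MSS (slow start, doubled)
RTT 3: cwnd = 8 MSS (slow start, doubled)
RTT 4: cwnd = 16 MSS (slow start, doubled)
RTT 5: cwnd = 32 MSS (slow start, doubled)
RTT 6: cwnd = 33 MSS (congestion avoidance, +1)
RTT 7: cwnd = 34 MSS (congestion avoidance, +1)
RTT 8: cwnd = 35 MSS (congestion avoidance, +1)
RTT 9: cwnd = 36 MSS (congestion avoidance, +1)
RTT 10: cwnd = 37 MSS (congestion avoidance, +1)

37


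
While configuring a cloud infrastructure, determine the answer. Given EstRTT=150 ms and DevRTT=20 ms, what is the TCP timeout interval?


Given: EstRTT = 150 ms, DevRTT = 20 ms
Timeout = EstRTT + 4 * DevRTT
4 * DevRTT = 4 * 20 = 80
Timeout = 150 + 80 = 230 ms

230


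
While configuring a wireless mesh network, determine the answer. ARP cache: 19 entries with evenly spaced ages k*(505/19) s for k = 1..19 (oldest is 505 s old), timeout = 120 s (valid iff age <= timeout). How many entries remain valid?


Ages are k * 505/19 s for k = 1..19 (spacing = 26.5789 s).
Entry k is valid iff k * 505/19 <= 120 iff k <= 19 * 120 / 505 = 4.5149
n_valid = floor(4.5149) = 4
(n_stale = 19 - 4 = 15)

4


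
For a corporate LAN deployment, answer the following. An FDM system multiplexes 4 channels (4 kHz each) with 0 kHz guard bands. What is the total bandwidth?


Given: 4 channels, 4 kHz each, guard = 0 kHz
Channel bandwidth = 4 * 4 = 16 kHz
Guard bands = 3 gaps * 0 kHz = 0 kHz
Total = 16 + 0 = 16 kHz

16


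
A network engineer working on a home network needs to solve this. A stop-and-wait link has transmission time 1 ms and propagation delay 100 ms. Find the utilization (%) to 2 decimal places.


Given: Ttrans = 1 ms, Tprop = 100 ms
RTT = 2 * Tprop = 2 * 100 = 200 ms
U = Ttrans / (Ttrans + RTT)
U = 1 / (1 + 200)
U = 1 / 201 = 0.004975
U% = 0.50%

0.50


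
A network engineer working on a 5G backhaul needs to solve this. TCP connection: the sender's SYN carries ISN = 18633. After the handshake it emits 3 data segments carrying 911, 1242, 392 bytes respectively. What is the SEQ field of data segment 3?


The SYN occupies sequence number ISN = 18633, so the first data byte is ISN + 1 = 18634.
SEQ of data segment i = (ISN + 1) + sum of payload sizes of segments 1..i-1.
Segment 1: SEQ = 18634, payload = 911 bytes
Segment 2: SEQ = 19545, payload = 1242 bytes
Segment 3: SEQ = 20787, payload = 392 bytes
SEQ of segment 3 = 18634 + 911 + 1242 = 20787

20787


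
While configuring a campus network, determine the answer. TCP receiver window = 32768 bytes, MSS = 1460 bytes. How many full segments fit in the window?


Given: RWND = 32768 bytes, MSS = 1460 bytes
Full segments = floor(RWND / MSS)
Full segments = floor(32768 / 1460)
Full segments = floor(22.4438) = 22

22


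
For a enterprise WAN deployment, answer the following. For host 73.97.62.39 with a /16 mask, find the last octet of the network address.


Given: IP = 73.97.62.39, prefix = /16
Subnet mask = 255.255.0.0
Last octet of IP: 39
Last octet of mask: 0
Network last octet = 39 AND 0 = 0

0


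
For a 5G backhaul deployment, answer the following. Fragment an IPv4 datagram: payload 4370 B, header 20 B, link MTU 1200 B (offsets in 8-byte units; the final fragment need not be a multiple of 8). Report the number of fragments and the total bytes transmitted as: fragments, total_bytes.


Max data per non-final fragment = floor((MTU - header)/8)*8 = floor((1200 - 20)/8)*8 = floor(1180/8)*8 = 1176 B
Final fragment needs no 8-byte alignment: it can carry up to MTU - header = 1180 B
Non-final fragments needed = ceil((payload - 1180) / 1176) = ceil(3190/1176) = ceil(2.7126) = 3
Number of fragments = 3 + 1 = 4
Fragment sizes (data): 3 * 1176 B + 842 B (last, 842 <= 1180 OK)
Total bytes sent = payload + n_frags * header = 4370 + 4*20 = 4370 + 80 = 4450 B

4, 4450


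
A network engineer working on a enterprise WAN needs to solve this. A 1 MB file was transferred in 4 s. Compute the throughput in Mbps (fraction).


Given: file = 1 MB, time = 4 s
File in Mb = 1 * 8 = 8 Mb
Throughput = 8 / 4 Mbps
Throughput = 2 Mbps

2


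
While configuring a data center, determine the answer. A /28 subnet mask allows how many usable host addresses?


Given: subnet mask /28
Host bits = 32 - 28 = 4
Total addresses = 2^4 = 16
Usable hosts = 16 - 2 (network + broadcast) = 14

14


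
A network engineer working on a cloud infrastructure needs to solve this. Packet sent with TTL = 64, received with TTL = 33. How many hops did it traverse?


Given: initial TTL = 64, received TTL = 33
Hops = initial TTL - received TTL
Hops = 64 - 33 = 31

31


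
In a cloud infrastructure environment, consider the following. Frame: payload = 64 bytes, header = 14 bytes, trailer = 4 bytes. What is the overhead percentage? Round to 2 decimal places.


Given: payload = 64 B, header = 14 B, trailer = 4 B
Overhead bytes = header + trailer = 14 + 4 = 18
Total frame = payload + overhead = 64 + 18 = 82
Overhead % = 18 / 82 * 100 = 21.9512% -> 21.95% (2 dp)

21.95


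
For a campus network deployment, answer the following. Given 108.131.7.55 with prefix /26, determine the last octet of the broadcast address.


Given: IP = 108.131.7.55, prefix = /26
Host bits = 32 - 26 = 6
Network last octet = 55 AND mask = 0
Host part size = 2^6 - 1 = 63
Broadcast last octet = 0 OR 63 = 63

63


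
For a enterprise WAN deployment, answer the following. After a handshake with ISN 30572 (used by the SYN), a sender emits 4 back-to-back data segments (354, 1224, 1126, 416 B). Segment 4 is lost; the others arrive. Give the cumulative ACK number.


SYN uses sequence number 30572; first data byte = ISN + 1 = 30573.
Segment 1: SEQ = 30573, len = 354 B, covers [30573, 30926]
Segment 2: SEQ = 30927, len = 1224 B, covers [30927, 32150]
Segment 3: SEQ = 32151, len = 1126 B, covers [32151, 33276]
Segment 4: SEQ = 33277, len = 416 B, covers [33277, 33692] [LOST]
In-order data received: bytes [30573, 33276] (segments 1..3).
Segment 4 missing -> gap begins at byte 33277.
Cumulative ACK = next expected in-order byte = 30573 + 354 + 1224 + 1126 = 33277

33277


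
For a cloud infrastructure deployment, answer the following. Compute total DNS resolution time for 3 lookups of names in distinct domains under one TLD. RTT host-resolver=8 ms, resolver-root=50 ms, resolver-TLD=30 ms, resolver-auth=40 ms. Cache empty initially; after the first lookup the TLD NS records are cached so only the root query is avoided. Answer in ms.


Lookup 1 (cold cache): local + root + TLD + auth = 8 + 50 + 30 + 40 = 128 ms
Lookups 2..3 (TLD NS cached -> skip root; new domain -> still ask TLD and auth): local + TLD + auth = 8 + 30 + 40 = 78 ms each
Remaining 2 lookups: 2 * 78 = 156 ms
Total = 128 + 156 = 284 ms

284


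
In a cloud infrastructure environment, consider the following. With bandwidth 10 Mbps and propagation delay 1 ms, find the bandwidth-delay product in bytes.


Given: bandwidth = 10 Mbps, delay = 1 ms
BDP in bits = 10 * 10^6 * 1 / 1000
BDP in bits = 10000
BDP in bytes = 10000 / 8 = 1250

1250


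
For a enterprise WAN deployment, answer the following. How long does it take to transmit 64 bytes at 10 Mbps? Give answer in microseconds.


Given: packet = 64 bytes, bandwidth = 10 Mbps
Packet in bits = 64 * 8 = 512 bits
Bandwidth = 10 * 10^6 = 10000000 bps
Time = 512 / 10000000 seconds
Time in us = 512 * 10^6 / 10000000 = 51.2

51.2


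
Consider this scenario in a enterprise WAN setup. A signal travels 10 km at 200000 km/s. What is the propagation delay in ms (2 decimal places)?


Given: distance = 10 km, speed = 200000 km/s
Delay = distance / speed = 10 / 200000 seconds
Delay in ms = 10 * 1000 / 200000
Delay = 0.0500 ms
Rounded to 2 dp = 0.05 ms

0.05


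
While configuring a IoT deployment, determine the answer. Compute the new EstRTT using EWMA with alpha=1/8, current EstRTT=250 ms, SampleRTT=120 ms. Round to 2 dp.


Given: EstRTT = 250 ms, SampleRTT = 120 ms, alpha = 1/8
New EstRTT = (1 - alpha) * EstRTT + alpha * SampleRTT
(7/8) * 250 = 218.75
(1/8) * 120 = 15
New EstRTT = 218.75 + 15 = 233.75 ms -> 233.75 ms (2 dp)

233.75


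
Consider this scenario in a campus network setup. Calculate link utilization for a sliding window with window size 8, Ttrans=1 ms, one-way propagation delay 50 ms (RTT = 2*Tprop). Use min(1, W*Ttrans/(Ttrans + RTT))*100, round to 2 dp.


Given: W = 8, Ttrans = 1 ms, RTT = 100 ms (= 2 * Tprop, Tprop = 50 ms)
Cycle time = Ttrans + RTT = 1 + 100 = 101 ms (first packet sent until its ACK returns)
W * Ttrans = 8 * 1 = 8 ms of sending per cycle
W * Ttrans / (Ttrans + RTT) = 8 / 101 = 0.079208
U = min(1, 0.079208) = 0.079208
U% = 7.92%

7.92


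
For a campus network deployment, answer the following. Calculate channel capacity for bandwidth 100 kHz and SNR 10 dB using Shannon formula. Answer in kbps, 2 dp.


Given: B = 100 kHz, SNR = 10 dB
SNR linear = 10^(10/10) = 10
1 + SNR = 11
log2(11) = 3.4594316186
C = 100 * 1000 * 3.4594316186 = 345943.1619 bps
C = 345.943162 kbps -> 345.94 kbps (2 dp)

345.94


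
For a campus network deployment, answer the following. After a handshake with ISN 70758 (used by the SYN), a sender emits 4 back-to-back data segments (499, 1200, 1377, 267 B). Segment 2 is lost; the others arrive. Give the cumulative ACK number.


SYN uses sequence number 70758; first data byte = ISN + 1 = 70759.
Segment 1: SEQ = 70759, len = 499 B, covers [70759, 71257]
Segment 2: SEQ = 71258, len = 1200 B, covers [71258, 72457] [LOST]
Segment 3: SEQ = 72458, len = 1377 B, covers [72458, 73834]
Segment 4: SEQ = 73835, len = 267 B, covers [73835, 74101]
In-order data received: bytes [70759, 71257] (segments 1..1).
Segment 2 missing -> gap begins at byte 71258; later segments buffered out of order.
Cumulative ACK = next expected in-order byte = 70759 + 499 = 71258

71258


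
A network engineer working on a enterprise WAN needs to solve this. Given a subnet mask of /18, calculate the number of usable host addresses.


Given: subnet mask /18
Host bits = 32 - 18 = 14
Total addresses = 2^14 = 16384
Usable hosts = 16384 - 2 (network + broadcast) = 16382

16382


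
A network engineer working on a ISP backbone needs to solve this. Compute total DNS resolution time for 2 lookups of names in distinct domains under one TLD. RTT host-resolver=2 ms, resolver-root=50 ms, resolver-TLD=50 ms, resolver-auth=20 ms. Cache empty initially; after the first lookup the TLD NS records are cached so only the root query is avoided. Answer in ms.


Lookup 1 (cold cache): local + root + TLD + auth = 2 + 50 + 50 + 20 = 122 ms
Lookups 2..2 (TLD NS cached -> skip root; new domain -> still ask TLD and auth): local + TLD + auth = 2 + 50 + 20 = 72 ms each
Remaining 1 lookups: 1 * 72 = 72 ms
Total = 122 + 72 = 194 ms

194


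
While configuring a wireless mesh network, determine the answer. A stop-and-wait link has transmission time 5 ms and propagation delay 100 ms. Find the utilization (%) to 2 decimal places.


Given: Ttrans = 5 ms, Tprop = 100 ms
RTT = 2 * Tprop = 2 * 100 = 200 ms
U = Ttrans / (Ttrans + RTT)
U = 5 / (5 + 200)
U = 5 / 205 = 0.02439
U% = 2.44%

2.44


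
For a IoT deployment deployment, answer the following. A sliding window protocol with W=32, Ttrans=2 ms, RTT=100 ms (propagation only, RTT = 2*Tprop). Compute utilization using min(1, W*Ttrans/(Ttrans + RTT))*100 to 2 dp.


Given: W = 32, Ttrans = 2 ms, RTT = 100 ms (= 2 * Tprop, Tprop = 50 ms)
Cycle time = Ttrans + RTT = 2 + 100 = 102 ms (first packet sent until its ACK returns)
W * Ttrans = 32 * 2 = 64 ms of sending per cycle
W * Ttrans / (Ttrans + RTT) = 64 / 102 = 0.627451
U = min(1, 0.627451) = 0.627451
U% = 62.75%

62.75


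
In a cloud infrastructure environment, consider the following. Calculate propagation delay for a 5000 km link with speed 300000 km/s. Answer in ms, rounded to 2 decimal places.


Given: distance = 5000 km, speed = 300000 km/s
Delay = distance / speed = 5000 / 300000 seconds
Delay in ms = 5000 * 1000 / 300000
Delay = 16.6667 ms
Rounded to 2 dp = 16.67 ms

16.67


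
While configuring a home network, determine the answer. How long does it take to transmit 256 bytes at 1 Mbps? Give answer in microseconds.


Given: packet = 256 bytes, bandwidth = 1 Mbps
Packet in bits = 256 * 8 = 2048 bits
Bandwidth = 1 * 10^6 = 1000000 bps
Time = 2048 / 1000000 seconds
Time in us = 2048 * 10^6 / 1000000 = 2048

2048


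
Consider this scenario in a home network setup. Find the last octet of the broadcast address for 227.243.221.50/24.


Given: IP = 227.243.221.50, prefix = /24
Host bits = 32 - 24 = 8
Network last octet = 50 AND mask = 0
Host part size = 2^8 - 1 = 255
Broadcast last octet = 0 OR 255 = 255

255


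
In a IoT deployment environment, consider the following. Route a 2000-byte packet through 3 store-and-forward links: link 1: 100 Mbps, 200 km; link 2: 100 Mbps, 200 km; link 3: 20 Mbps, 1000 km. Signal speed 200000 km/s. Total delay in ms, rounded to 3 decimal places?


Packet = 2000 bytes = 16000 bits. Store-and-forward: sum (t_trans + t_prop) per link.
Link 1: t_trans = 16000/(100*10^6) s = 0.1600 ms; t_prop = 200/200000 s = 1.0000 ms; subtotal = 1.1600 ms
Link 2: t_trans = 16000/(100*10^6) s = 0.1600 ms; t_prop = 200/200000 s = 1.0000 ms; subtotal = 1.1600 ms
Link 3: t_trans = 16000/(20*10^6) s = 0.8000 ms; t_prop = 1000/200000 s = 5.0000 ms; subtotal = 5.8000 ms
End-to-end = 1.1600 + 1.1600 + 5.8000 = 8.1200 ms -> 8.120 ms (3 dp)

8.120


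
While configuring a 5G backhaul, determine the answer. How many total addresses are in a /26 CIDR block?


Given: CIDR prefix /26
Host bits = 32 - 26 = 6
Total addresses = 2^6 = 64

64


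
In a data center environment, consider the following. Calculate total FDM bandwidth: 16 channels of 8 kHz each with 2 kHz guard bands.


Given: 16 channels, 8 kHz each, guard = 2 kHz
Channel bandwidth = 16 * 8 = 128 kHz
Guard bands = 15 gaps * 2 kHz = 30 kHz
Total = 128 + 30 = 158 kHz

158


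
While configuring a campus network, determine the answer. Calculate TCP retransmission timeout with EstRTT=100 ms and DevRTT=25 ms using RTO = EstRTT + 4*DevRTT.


Given: EstRTT = 100 ms, DevRTT = 25 ms
Timeout = EstRTT + 4 * DevRTT
4 * DevRTT = 4 * 25 = 100
Timeout = 100 + 100 = 200 ms

200


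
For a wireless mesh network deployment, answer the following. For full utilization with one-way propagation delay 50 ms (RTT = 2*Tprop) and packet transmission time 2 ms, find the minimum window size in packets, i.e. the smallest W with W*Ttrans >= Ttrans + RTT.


Given: Ttrans = 2 ms, RTT = 100 ms (= 2 * Tprop, Tprop = 50 ms)
Time until first ACK returns = Ttrans + RTT = 2 + 100 = 102 ms
Need W * Ttrans >= Ttrans + RTT  ->  W >= (Ttrans + RTT) / Ttrans
(Ttrans + RTT) / Ttrans = 102 / 2 = 51
W_min = ceil(51) = 51

51


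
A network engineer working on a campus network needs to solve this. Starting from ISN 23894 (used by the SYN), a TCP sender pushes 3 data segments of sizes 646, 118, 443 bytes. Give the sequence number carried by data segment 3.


The SYN occupies sequence number ISN = 23894, so the first data byte is ISN + 1 = 23895.
SEQ of data segment i = (ISN + 1) + sum of payload sizes of segments 1..i-1.
Segment 1: SEQ = 23895, payload = 646 bytes
Segment 2: SEQ = 24541, payload = 118 bytes
Segment 3: SEQ = 24659, payload = 443 bytes
SEQ of segment 3 = 23895 + 646 + 118 = 24659

24659


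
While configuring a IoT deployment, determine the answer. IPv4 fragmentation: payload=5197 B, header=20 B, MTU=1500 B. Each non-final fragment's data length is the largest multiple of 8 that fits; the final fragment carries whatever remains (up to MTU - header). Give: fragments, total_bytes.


Max data per non-final fragment = floor((MTU - header)/8)*8 = floor((1500 - 20)/8)*8 = floor(1480/8)*8 = 1480 B
Final fragment needs no 8-byte alignment: it can carry up to MTU - header = 1480 B
Non-final fragments needed = ceil((payload - 1480) / 1480) = ceil(3717/1480) = ceil(2.5115) = 3
Number of fragments = 3 + 1 = 4
Fragment sizes (data): 3 * 1480 B + 757 B (last, 757 <= 1480 OK)
Total bytes sent = payload + n_frags * header = 5197 + 4*20 = 5197 + 80 = 5277 B

4, 5277


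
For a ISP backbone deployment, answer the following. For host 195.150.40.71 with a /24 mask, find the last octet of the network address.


Given: IP = 195.150.40.71, prefix = /24
Subnet mask = 255.255.255.0
Last octet of IP: 71
Last octet of mask: 0
Network last octet = 71 AND 0 = 0

0


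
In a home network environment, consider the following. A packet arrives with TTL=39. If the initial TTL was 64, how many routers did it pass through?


Given: initial TTL = 64, received TTL = 39
Hops = initial TTL - received TTL
Hops = 64 - 39 = 25

25


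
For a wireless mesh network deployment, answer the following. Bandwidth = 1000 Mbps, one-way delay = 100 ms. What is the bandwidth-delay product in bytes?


Given: bandwidth = 1000 Mbps, delay = 100 ms
BDP in bits = 1000 * 10^6 * 100 / 1000
BDP in bits = 100000000
BDP in bytes = 100000000 / 8 = 12500000

12500000


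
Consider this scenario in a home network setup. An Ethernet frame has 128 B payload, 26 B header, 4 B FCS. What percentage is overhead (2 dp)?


Given: payload = 128 B, header = 26 B, trailer = 4 B
Overhead bytes = header + trailer = 26 + 4 = 30
Total frame = payload + overhead = 128 + 30 = 158
Overhead % = 30 / 158 * 100 = 18.9873% -> 18.99% (2 dp)

18.99


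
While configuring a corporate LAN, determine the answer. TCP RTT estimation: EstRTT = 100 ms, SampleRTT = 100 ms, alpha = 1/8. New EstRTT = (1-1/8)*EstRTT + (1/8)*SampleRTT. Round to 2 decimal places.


Given: EstRTT = 100 ms, SampleRTT = 100 ms, alpha = 1/8
New EstRTT = (1 - alpha) * EstRTT + alpha * SampleRTT
(7/8) * 100 = 87.5
(1/8) * 100 = 12.5
New EstRTT = 87.5 + 12.5 = 100 ms -> 100.00 ms (2 dp)

100.00


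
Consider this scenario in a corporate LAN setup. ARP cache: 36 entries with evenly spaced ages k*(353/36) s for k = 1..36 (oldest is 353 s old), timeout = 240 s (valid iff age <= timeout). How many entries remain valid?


Ages are k * 353/36 s for k = 1..36 (spacing = 9.8056 s).
Entry k is valid iff k * 353/36 <= 240 iff k <= 36 * 240 / 353 = 24.4759
n_valid = floor(24.4759) = 24
(n_stale = 36 - 24 = 12)

24


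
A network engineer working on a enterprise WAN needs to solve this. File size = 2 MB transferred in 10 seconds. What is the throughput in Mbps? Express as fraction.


Given: file = 2 MB, time = 10 s
File in Mb = 2 * 8 = 16 Mb
Throughput = 16 / 10 Mbps
Throughput = 8/5 Mbps

8/5


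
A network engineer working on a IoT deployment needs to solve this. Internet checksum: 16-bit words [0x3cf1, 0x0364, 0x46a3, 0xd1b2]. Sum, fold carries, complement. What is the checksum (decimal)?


Given words: [0x3cf1, 0x0364, 0x46a3, 0xd1b2]
Step 1: Sum all words
Raw sum = 15601 + 868 + 18083 + 53682 = 88234
Step 2: Fold carry: (22698 + 1) = 22699
One's complement = ~22699 & 0xFFFF = 42836

42836


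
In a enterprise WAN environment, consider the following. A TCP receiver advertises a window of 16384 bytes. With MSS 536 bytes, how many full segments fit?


Given: RWND = 16384 bytes, MSS = 536 bytes
Full segments = floor(RWND / MSS)
Full segments = floor(16384 / 536)
Full segments = floor(30.5672) = 30

30


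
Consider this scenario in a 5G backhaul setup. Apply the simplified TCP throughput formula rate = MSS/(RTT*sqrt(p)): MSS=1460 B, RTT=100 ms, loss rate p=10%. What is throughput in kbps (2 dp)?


Given: MSS = 1460 bytes, RTT = 100 ms, loss = 10%
RTT in seconds = 100 / 1000 = 0.1
Loss rate = 10% = 0.1
sqrt(loss) = sqrt(0.1) = 0.316227766017
Throughput (bytes/s) = 1460 / (0.1 * 0.316227766017) = 46169.2538
Throughput (kbps) = 46169.2538 * 8 / 1000 = 369.354031 -> 369.35 kbps (2 dp)

369.35


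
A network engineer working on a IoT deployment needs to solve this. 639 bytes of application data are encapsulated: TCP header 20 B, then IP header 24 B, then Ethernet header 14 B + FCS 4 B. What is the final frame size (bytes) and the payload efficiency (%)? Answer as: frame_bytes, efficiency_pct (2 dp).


TCP segment = 639 + 20 = 659 B
IP packet = 659 + 24 = 683 B
Ethernet frame = 683 + 14 + 4 = 701 B
Efficiency = app / frame = 639 / 701 = 0.911555 = 91.1555% -> 91.16% (2 dp)

701, 91.16


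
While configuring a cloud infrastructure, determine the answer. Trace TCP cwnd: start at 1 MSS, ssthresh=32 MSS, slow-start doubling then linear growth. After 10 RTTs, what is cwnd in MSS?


RTT 0: cwnd = 1 MSS (initial)
RTT 1: cwnd = 2 MSS (slow start, doubled)
RTT 2: cwnd = 4 MSS (slow start, doubled)
RTT 3: cwnd = 8 MSS (slow start, doubled)
RTT 4: cwnd = 16 MSS (slow start, doubled)
RTT 5: cwnd = 32 MSS (slow start, doubled)
RTT 6: cwnd = 33 MSS (congestion avoidance, +1)
RTT 7: cwnd = 34 MSS (congestion avoidance, +1)
RTT 8: cwnd = 35 MSS (congestion avoidance, +1)
RTT 9: cwnd = 36 MSS (congestion avoidance, +1)
RTT 10: cwnd = 37 MSS (congestion avoidance, +1)

37


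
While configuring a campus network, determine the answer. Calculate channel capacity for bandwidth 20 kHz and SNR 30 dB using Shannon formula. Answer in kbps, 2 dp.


Given: B = 20 kHz, SNR = 30 dB
SNR linear = 10^(30/10) = 1000
1 + SNR = 1001
log2(1001) = 9.9672262588
C = 20 * 1000 * 9.9672262588 = 199344.5252 bps
C = 199.344525 kbps -> 199.34 kbps (2 dp)

199.34


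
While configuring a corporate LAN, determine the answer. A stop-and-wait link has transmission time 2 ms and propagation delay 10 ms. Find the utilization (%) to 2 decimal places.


Given: Ttrans = 2 ms, Tprop = 10 ms
RTT = 2 * Tprop = 2 * 10 = 20 ms
U = Ttrans / (Ttrans + RTT)
U = 2 / (2 + 20)
U = 2 / 22 = 0.090909
U% = 9.09%

9.09


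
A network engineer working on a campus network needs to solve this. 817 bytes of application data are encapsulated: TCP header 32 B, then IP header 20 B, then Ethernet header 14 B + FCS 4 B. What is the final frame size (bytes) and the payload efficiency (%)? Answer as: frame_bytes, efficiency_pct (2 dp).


TCP segment = 817 + 32 = 849 B
IP packet = 849 + 20 = 869 B
Ethernet frame = 869 + 14 + 4 = 887 B
Efficiency = app / frame = 817 / 887 = 0.921082 = 92.1082% -> 92.11% (2 dp)

887, 92.11


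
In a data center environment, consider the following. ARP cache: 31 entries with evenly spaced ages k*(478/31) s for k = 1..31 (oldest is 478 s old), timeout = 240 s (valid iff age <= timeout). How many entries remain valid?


Ages are k * 478/31 s for k = 1..31 (spacing = 15.4194 s).
Entry k is valid iff k * 478/31 <= 240 iff k <= 31 * 240 / 478 = 15.5649
n_valid = floor(15.5649) = 15
(n_stale = 31 - 15 = 16)

15


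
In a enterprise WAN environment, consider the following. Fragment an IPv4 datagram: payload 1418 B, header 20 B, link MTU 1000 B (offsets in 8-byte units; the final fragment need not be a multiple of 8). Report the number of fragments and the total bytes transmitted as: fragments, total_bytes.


Max data per non-final fragment = floor((MTU - header)/8)*8 = floor((1000 - 20)/8)*8 = floor(980/8)*8 = 976 B
Final fragment needs no 8-byte alignment: it can carry up to MTU - header = 980 B
Non-final fragments needed = ceil((payload - 980) / 976) = ceil(438/976) = ceil(0.4488) = 1
Number of fragments = 1 + 1 = 2
Fragment sizes (data): 1 * 976 B + 442 B (last, 442 <= 980 OK)
Total bytes sent = payload + n_frags * header = 1418 + 2*20 = 1418 + 40 = 1458 B

2, 1458


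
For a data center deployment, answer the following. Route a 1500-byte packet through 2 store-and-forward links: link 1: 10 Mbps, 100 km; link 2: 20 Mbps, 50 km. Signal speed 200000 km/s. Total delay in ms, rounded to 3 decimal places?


Packet = 1500 bytes = 12000 bits. Store-and-forward: sum (t_trans + t_prop) per link.
Link 1: t_trans = 12000/(10*10^6) s = 1.2000 ms; t_prop = 100/200000 s = 0.5000 ms; subtotal = 1.7000 ms
Link 2: t_trans = 12000/(20*10^6) s = 0.6000 ms; t_prop = 50/200000 s = 0.2500 ms; subtotal = 0.8500 ms
End-to-end = 1.7000 + 0.8500 = 2.5500 ms -> 2.550 ms (3 dp)

2.550


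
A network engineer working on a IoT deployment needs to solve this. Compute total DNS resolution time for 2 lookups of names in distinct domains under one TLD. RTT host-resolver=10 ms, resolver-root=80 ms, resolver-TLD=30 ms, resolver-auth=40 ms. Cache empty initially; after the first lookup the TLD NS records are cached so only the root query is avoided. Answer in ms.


Lookup 1 (cold cache): local + root + TLD + auth = 10 + 80 + 30 + 40 = 160 ms
Lookups 2..2 (TLD NS cached -> skip root; new domain -> still ask TLD and auth): local + TLD + auth = 10 + 30 + 40 = 80 ms each
Remaining 1 lookups: 1 * 80 = 80 ms
Total = 160 + 80 = 240 ms

240


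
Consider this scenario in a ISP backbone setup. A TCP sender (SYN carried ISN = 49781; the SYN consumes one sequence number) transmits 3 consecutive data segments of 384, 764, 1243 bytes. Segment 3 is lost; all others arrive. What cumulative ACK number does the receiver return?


SYN uses sequence number 49781; first data byte = ISN + 1 = 49782.
Segment 1: SEQ = 49782, len = 384 B, covers [49782, 50165]
Segment 2: SEQ = 50166, len = 764 B, covers [50166, 50929]
Segment 3: SEQ = 50930, len = 1243 B, covers [50930, 52172] [LOST]
In-order data received: bytes [49782, 50929] (segments 1..2).
Segment 3 missing -> gap begins at byte 50930.
Cumulative ACK = next expected in-order byte = 49782 + 384 + 764 = 50930

50930


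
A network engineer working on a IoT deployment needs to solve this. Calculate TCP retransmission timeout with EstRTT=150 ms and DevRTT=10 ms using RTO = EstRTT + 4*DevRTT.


Given: EstRTT = 150 ms, DevRTT = 10 ms
Timeout = EstRTT + 4 * DevRTT
4 * DevRTT = 4 * 10 = 40
Timeout = 150 + 40 = 190 ms

190


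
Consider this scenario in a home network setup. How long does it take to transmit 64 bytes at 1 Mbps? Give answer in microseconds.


Given: packet = 64 bytes, bandwidth = 1 Mbps
Packet in bits = 64 * 8 = 512 bits
Bandwidth = 1 * 10^6 = 1000000 bps
Time = 512 / 1000000 seconds
Time in us = 512 * 10^6 / 1000000 = 512

512


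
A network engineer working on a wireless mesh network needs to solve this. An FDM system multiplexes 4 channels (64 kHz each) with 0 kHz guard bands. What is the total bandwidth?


Given: 4 channels, 64 kHz each, guard = 0 kHz
Channel bandwidth = 4 * 64 = 256 kHz
Guard bands = 3 gaps * 0 kHz = 0 kHz
Total = 256 + 0 = 256 kHz

256


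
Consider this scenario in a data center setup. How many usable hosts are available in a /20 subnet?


Given: subnet mask /20
Host bits = 32 - 20 = 12
Total addresses = 2^12 = 4096
Usable hosts = 4096 - 2 (network + broadcast) = 4094

4094
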